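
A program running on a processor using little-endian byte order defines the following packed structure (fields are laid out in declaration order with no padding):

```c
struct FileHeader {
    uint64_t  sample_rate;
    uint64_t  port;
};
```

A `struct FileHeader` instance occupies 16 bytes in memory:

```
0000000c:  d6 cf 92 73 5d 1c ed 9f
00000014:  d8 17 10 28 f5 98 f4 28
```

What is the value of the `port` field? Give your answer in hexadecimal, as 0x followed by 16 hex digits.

`port` follows `sample_rate` (8 bytes), so it starts at byte offset 8 and occupies 8 bytes.
Bytes at offsets 8..15: D8 17 10 28 F5 98 F4 28.
Little-endian stores the least-significant byte at the lowest address.
Reassemble most-significant byte first: 28 F4 98 F5 28 10 17 D8 → 0x28F498F5281017D8.

0x28F498F5281017D8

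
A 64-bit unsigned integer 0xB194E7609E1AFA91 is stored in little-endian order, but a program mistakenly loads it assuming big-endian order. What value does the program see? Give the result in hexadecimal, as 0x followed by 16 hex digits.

0x91FA1A9E60E794B1

Stored little-endian, the bytes at ascending addresses are 91 FA 1A 9E 60 E7 94 B1.
Read back as big-endian, the last byte is least significant, giving 0x91FA1A9E60E794B1.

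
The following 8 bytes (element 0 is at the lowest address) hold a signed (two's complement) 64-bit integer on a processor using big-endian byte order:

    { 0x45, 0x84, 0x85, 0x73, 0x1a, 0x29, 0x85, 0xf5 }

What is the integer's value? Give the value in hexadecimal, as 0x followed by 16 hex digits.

Big-endian stores the most-significant byte at the lowest address.
The bytes are already most-significant first: 0x458485731A2985F5.

0x458485731A2985F5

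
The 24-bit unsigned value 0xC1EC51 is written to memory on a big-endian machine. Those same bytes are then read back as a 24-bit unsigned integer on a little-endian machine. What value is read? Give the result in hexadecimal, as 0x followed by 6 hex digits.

0x51ECC1

Stored big-endian, the bytes at ascending addresses are C1 EC 51.
Read back as little-endian, the first byte is least significant, giving 0x51ECC1.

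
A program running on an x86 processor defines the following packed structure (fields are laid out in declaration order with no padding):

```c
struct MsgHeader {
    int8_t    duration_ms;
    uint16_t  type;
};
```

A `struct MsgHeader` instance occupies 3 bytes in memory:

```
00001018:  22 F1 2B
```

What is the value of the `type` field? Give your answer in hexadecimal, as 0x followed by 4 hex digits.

`type` follows `duration_ms` (1 byte), so it starts at byte offset 1 and occupies 2 bytes.
Bytes at offsets 1..2: F1 2B.
In little-endian order the low byte comes first in memory.
Reassemble most-significant byte first: 2B F1 → 0x2BF1.

0x2BF1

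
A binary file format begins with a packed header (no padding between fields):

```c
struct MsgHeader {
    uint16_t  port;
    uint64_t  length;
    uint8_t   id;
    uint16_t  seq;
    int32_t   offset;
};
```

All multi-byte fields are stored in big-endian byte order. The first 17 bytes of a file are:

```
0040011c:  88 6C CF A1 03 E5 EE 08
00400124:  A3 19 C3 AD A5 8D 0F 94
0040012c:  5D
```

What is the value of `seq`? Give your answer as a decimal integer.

`seq` follows `port` (2 B), `length` (8 B), `id` (1 B), so it starts at offset 2 + 8 + 1 = 11 and occupies 2 bytes.
Bytes at offsets 11..12: AD A5.
In big-endian order the high byte comes first in memory.
The bytes are already most-significant first: 0xADA5.
0xADA5 = 44453.

44453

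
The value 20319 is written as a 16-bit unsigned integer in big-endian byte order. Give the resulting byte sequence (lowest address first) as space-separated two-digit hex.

4F 5F

20319 in hexadecimal, padded to 16 bits, is 0x4F5F.
Split into bytes (most-significant first): 4F 5F.
Big-endian stores the most-significant byte at the lowest address.
So the memory order matches the most-significant-first order: 4F 5F.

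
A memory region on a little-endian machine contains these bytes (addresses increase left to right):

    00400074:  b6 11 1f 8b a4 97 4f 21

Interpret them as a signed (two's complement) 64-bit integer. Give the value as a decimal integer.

Little-endian stores the least-significant byte at the lowest address.
Reassemble most-significant byte first: 21 4F 97 A4 8B 1F 11 B6 → 0x214F97A48B1F11B6.
0x214F97A48B1F11B6 = 2400303859376263606.

2400303859376263606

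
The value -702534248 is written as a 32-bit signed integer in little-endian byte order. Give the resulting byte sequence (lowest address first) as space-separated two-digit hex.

98 2D 20 D6

Two's complement of -702534248 in 32 bits: 702534248 = 0x29DFD268; invert → 0xD6202D97; add 1 → 0xD6202D98.
Split into bytes (most-significant first): D6 20 2D 98.
Little-endian: lowest address holds the least-significant byte.
So at ascending addresses the bytes are 98 2D 20 D6.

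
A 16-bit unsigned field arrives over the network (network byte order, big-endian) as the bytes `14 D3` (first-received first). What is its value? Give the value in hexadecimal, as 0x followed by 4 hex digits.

0x14D3

In big-endian order the high byte comes first in memory.
The bytes are already most-significant first: 0x14D3.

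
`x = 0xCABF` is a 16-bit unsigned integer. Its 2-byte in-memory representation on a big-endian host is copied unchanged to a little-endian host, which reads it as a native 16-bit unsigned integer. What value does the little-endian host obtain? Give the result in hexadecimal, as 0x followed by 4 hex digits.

Stored big-endian, the bytes at ascending addresses are CA BF.
Read back as little-endian, the first byte is least significant, giving 0xBFCA.

0xBFCA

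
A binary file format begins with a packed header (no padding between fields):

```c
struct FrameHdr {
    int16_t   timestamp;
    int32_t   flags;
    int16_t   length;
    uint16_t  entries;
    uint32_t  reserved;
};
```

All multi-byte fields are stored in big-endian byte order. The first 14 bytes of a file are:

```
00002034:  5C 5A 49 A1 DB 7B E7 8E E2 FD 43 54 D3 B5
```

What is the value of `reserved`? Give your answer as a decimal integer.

`reserved` follows `timestamp` (2 B), `flags` (4 B), `length` (2 B), `entries` (2 B), so it starts at offset 2 + 4 + 2 + 2 = 10 and occupies 4 bytes.
Bytes at offsets 10..13: 43 54 D3 B5.
In big-endian order the high byte comes first in memory.
The bytes are already most-significant first: 0x4354D3B5.
0x4354D3B5 = 1129632693.

1129632693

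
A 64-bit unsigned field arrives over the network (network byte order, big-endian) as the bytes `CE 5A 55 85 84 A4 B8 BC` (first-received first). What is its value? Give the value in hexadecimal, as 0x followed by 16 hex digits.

In big-endian order the high byte comes first in memory.
The bytes are already most-significant first: 0xCE5A558584A4B8BC.

0xCE5A558584A4B8BC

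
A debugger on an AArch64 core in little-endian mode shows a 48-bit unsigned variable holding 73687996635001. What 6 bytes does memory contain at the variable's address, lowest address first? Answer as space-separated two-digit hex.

79 17 DD D2 04 43

73687996635001 in hexadecimal, padded to 48 bits, is 0x4304D2DD1779.
Split into bytes (most-significant first): 43 04 D2 DD 17 79.
In little-endian order the low byte comes first in memory.
So at ascending addresses the bytes are 79 17 DD D2 04 43.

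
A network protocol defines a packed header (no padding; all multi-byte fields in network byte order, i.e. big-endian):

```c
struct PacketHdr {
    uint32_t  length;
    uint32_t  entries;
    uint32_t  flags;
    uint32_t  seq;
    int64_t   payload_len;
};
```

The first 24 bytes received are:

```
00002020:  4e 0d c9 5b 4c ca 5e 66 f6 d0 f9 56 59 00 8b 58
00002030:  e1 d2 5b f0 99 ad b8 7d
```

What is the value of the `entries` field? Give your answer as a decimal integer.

1288330854

`entries` follows `length` (4 bytes), so it starts at byte offset 4 and occupies 4 bytes.
Bytes at offsets 4..7: 4C CA 5E 66.
Big-endian: lowest address holds the most-significant byte.
The bytes are already most-significant first: 0x4CCA5E66.
0x4CCA5E66 = 1288330854.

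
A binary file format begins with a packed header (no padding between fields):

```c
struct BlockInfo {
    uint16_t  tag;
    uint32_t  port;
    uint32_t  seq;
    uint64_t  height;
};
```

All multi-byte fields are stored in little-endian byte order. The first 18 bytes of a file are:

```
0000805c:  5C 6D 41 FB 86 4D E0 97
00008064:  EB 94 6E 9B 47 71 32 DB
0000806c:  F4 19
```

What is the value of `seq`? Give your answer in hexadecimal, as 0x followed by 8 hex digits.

0x94EB97E0

`seq` follows `tag` (2 B), `port` (4 B), so it starts at offset 2 + 4 = 6 and occupies 4 bytes.
Bytes at offsets 6..9: E0 97 EB 94.
Little-endian stores the least-significant byte at the lowest address.
Reassemble most-significant byte first: 94 EB 97 E0 → 0x94EB97E0.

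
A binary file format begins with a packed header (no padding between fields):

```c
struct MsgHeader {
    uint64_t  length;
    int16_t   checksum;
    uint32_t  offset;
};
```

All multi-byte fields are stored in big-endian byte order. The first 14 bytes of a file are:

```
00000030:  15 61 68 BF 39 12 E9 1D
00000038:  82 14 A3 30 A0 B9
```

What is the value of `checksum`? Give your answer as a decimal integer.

`checksum` follows `length` (8 bytes), so it starts at byte offset 8 and occupies 2 bytes.
Bytes at offsets 8..9: 82 14.
In big-endian order the high byte comes first in memory.
The bytes are already most-significant first: 0x8214.
Top bit is set, so as a signed 16-bit value this is 0x8214 − 2^16 = -32236.

-32236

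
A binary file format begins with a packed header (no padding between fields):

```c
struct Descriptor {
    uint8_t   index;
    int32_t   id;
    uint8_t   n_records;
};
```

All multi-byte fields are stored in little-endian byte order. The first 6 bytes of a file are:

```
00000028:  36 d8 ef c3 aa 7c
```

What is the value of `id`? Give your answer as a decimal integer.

-1429999656

`id` follows `index` (1 byte), so it starts at byte offset 1 and occupies 4 bytes.
Bytes at offsets 1..4: D8 EF C3 AA.
Little-endian: lowest address holds the least-significant byte.
Reassemble most-significant byte first: AA C3 EF D8 → 0xAAC3EFD8.
Top bit is set, so as a signed 32-bit value this is 0xAAC3EFD8 − 2^32 = -1429999656.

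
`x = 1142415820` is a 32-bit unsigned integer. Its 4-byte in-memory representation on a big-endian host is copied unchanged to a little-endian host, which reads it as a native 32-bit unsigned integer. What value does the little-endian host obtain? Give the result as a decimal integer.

1142415820 in 32-bit hexadecimal is 0x4417E1CC.
Stored big-endian, the bytes at ascending addresses are 44 17 E1 CC.
Read back as little-endian, the first byte is least significant, giving 0xCCE11744.
0xCCE11744 = 3437303620.

3437303620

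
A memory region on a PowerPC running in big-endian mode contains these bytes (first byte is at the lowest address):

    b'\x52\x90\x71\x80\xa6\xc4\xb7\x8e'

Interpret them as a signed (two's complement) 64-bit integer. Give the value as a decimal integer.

5949379905124087694

Big-endian: lowest address holds the most-significant byte.
The bytes are already most-significant first: 0x52907180A6C4B78E.
0x52907180A6C4B78E = 5949379905124087694.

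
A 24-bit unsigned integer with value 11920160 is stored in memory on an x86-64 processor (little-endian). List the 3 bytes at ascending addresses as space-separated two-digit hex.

11920160 in hexadecimal, padded to 24 bits, is 0xB5E320.
Split into bytes (most-significant first): B5 E3 20.
In little-endian order the low byte comes first in memory.
So at ascending addresses the bytes are 20 E3 B5.

20 E3 B5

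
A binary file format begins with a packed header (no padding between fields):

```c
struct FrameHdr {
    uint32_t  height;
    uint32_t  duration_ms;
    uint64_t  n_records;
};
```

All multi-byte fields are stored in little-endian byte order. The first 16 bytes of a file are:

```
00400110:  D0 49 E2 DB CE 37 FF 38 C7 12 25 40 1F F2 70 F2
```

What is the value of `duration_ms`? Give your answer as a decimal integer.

956250062

`duration_ms` follows `height` (4 bytes), so it starts at byte offset 4 and occupies 4 bytes.
Bytes at offsets 4..7: CE 37 FF 38.
In little-endian order the low byte comes first in memory.
Reassemble most-significant byte first: 38 FF 37 CE → 0x38FF37CE.
0x38FF37CE = 956250062.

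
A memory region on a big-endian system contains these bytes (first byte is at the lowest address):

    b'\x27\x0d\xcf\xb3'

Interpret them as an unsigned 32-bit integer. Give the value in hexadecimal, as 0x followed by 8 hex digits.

Big-endian stores the most-significant byte at the lowest address.
The bytes are already most-significant first: 0x270DCFB3.

0x270DCFB3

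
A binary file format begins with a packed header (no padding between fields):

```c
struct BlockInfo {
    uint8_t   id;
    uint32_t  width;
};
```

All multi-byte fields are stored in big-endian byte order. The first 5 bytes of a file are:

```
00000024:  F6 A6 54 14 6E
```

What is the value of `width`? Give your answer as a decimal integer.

2790528110

`width` follows `id` (1 byte), so it starts at byte offset 1 and occupies 4 bytes.
Bytes at offsets 1..4: A6 54 14 6E.
Big-endian stores the most-significant byte at the lowest address.
The bytes are already most-significant first: 0xA654146E.
0xA654146E = 2790528110.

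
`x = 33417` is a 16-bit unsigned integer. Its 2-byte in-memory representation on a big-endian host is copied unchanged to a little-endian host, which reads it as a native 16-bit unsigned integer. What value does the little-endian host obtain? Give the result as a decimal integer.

35202

33417 in 16-bit hexadecimal is 0x8289.
Stored big-endian, the bytes at ascending addresses are 82 89.
Read back as little-endian, the first byte is least significant, giving 0x8982.
0x8982 = 35202.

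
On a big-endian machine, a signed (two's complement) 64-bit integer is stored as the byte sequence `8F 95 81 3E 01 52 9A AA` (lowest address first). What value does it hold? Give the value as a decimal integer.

-8100426251445822806

Big-endian: lowest address holds the most-significant byte.
The bytes are already most-significant first: 0x8F95813E01529AAA.
Top bit is set, so as a signed 64-bit value this is 0x8F95813E01529AAA − 2^64 = -8100426251445822806.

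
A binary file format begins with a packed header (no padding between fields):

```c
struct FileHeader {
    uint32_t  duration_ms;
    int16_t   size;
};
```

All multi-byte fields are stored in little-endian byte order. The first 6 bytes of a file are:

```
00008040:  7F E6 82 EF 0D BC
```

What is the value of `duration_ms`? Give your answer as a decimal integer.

`duration_ms` is the first field, at byte offset 0, occupying 4 bytes.
Bytes at offsets 0..3: 7F E6 82 EF.
In little-endian order the low byte comes first in memory.
Reassemble most-significant byte first: EF 82 E6 7F → 0xEF82E67F.
0xEF82E67F = 4018333311.

4018333311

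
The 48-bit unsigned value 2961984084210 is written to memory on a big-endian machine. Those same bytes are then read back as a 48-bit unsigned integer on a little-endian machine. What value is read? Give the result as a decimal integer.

2961984084210 in 48-bit hexadecimal is 0x02B1A40258F2.
Stored big-endian, the bytes at ascending addresses are 02 B1 A4 02 58 F2.
Read back as little-endian, the first byte is least significant, giving 0xF25802A4B102.
0xF25802A4B102 = 266459815391490.

266459815391490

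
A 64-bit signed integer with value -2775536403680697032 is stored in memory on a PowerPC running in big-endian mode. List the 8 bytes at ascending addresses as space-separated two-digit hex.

Two's complement of -2775536403680697032 in 64 bits: 2775536403680697032 = 0x2684AFA75A8D9AC8; invert → 0xD97B5058A5726537; add 1 → 0xD97B5058A5726538.
Split into bytes (most-significant first): D9 7B 50 58 A5 72 65 38.
Big-endian: lowest address holds the most-significant byte.
So the memory order matches the most-significant-first order: D9 7B 50 58 A5 72 65 38.

D9 7B 50 58 A5 72 65 38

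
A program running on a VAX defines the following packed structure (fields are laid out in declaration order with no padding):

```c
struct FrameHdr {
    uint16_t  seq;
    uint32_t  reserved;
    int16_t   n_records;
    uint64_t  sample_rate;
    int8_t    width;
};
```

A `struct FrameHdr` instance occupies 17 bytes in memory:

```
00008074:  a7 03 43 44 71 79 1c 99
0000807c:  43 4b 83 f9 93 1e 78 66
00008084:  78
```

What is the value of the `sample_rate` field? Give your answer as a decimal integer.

`sample_rate` follows `seq` (2 B), `reserved` (4 B), `n_records` (2 B), so it starts at offset 2 + 4 + 2 = 8 and occupies 8 bytes.
Bytes at offsets 8..15: 43 4B 83 F9 93 1E 78 66.
Little-endian: lowest address holds the least-significant byte.
Reassemble most-significant byte first: 66 78 1E 93 F9 83 4B 43 → 0x66781E93F9834B43.
0x66781E93F9834B43 = 7383685209969085251.

7383685209969085251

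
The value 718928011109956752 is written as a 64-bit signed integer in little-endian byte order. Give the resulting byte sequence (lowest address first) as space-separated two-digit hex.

718928011109956752 in hexadecimal, padded to 64 bits, is 0x09FA253791497C90.
Split into bytes (most-significant first): 09 FA 25 37 91 49 7C 90.
Little-endian: lowest address holds the least-significant byte.
So at ascending addresses the bytes are 90 7C 49 91 37 25 FA 09.

90 7C 49 91 37 25 FA 09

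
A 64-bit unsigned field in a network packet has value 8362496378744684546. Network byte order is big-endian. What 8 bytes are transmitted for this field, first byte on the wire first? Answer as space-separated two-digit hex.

8362496378744684546 in hexadecimal, padded to 64 bits, is 0x740D8E266A914002.
Split into bytes (most-significant first): 74 0D 8E 26 6A 91 40 02.
In big-endian order the high byte comes first in memory.
So the memory order matches the most-significant-first order: 74 0D 8E 26 6A 91 40 02.

74 0D 8E 26 6A 91 40 02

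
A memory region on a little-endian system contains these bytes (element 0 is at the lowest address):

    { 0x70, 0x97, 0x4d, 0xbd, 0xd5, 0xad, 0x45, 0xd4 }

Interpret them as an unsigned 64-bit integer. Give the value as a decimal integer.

15295822842949375856

Little-endian stores the least-significant byte at the lowest address.
Reassemble most-significant byte first: D4 45 AD D5 BD 4D 97 70 → 0xD445ADD5BD4D9770.
0xD445ADD5BD4D9770 = 15295822842949375856.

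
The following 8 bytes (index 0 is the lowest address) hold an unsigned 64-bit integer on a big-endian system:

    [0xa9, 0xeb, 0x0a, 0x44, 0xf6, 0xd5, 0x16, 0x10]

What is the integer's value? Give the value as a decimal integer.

Big-endian: lowest address holds the most-significant byte.
The bytes are already most-significant first: 0xA9EB0A44F6D51610.
0xA9EB0A44F6D51610 = 12243891303252039184.

12243891303252039184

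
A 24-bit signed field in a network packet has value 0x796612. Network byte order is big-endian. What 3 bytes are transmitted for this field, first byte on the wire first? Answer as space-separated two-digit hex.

79 66 12

Split into bytes (most-significant first): 79 66 12.
In big-endian order the high byte comes first in memory.
So the memory order matches the most-significant-first order: 79 66 12.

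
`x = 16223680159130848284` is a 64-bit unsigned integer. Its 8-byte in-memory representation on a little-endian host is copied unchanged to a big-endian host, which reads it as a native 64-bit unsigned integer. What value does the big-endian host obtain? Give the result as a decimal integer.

16223680159130848284 in 64-bit hexadecimal is 0xE1261725E28C0C1C.
Stored little-endian, the bytes at ascending addresses are 1C 0C 8C E2 25 17 26 E1.
Read back as big-endian, the last byte is least significant, giving 0x1C0C8CE2251726E1.
0x1C0C8CE2251726E1 = 2021145235695281889.

2021145235695281889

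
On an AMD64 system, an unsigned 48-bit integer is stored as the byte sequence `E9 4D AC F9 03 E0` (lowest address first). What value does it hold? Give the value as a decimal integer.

246307678342633

Little-endian: lowest address holds the least-significant byte.
Reassemble most-significant byte first: E0 03 F9 AC 4D E9 → 0xE003F9AC4DE9.
0xE003F9AC4DE9 = 246307678342633.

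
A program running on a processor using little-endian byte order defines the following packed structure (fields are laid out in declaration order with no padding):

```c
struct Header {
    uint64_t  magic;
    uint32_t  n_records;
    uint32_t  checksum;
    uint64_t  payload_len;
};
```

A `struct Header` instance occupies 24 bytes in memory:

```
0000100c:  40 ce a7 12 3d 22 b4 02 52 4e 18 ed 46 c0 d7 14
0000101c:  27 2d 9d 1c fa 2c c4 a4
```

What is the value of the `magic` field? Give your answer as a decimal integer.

`magic` is the first field, at byte offset 0, occupying 8 bytes.
Bytes at offsets 0..7: 40 CE A7 12 3D 22 B4 02.
In little-endian order the low byte comes first in memory.
Reassemble most-significant byte first: 02 B4 22 3D 12 A7 CE 40 → 0x02B4223D12A7CE40.
0x02B4223D12A7CE40 = 194818329585110592.

194818329585110592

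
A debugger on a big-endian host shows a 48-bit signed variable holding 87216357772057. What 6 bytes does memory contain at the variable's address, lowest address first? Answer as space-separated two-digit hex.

4F 52 A4 06 0B 19

87216357772057 in hexadecimal, padded to 48 bits, is 0x4F52A4060B19.
Split into bytes (most-significant first): 4F 52 A4 06 0B 19.
In big-endian order the high byte comes first in memory.
So the memory order matches the most-significant-first order: 4F 52 A4 06 0B 19.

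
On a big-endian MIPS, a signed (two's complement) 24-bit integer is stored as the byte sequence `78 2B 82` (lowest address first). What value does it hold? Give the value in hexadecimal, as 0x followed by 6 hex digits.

0x782B82

Big-endian stores the most-significant byte at the lowest address.
The bytes are already most-significant first: 0x782B82.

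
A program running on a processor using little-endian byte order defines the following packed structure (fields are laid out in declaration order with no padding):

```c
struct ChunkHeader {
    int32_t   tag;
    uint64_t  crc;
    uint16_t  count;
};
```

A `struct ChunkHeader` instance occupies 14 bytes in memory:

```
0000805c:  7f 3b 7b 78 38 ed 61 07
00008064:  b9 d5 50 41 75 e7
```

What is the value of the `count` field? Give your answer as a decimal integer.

59253

`count` follows `tag` (4 B), `crc` (8 B), so it starts at offset 4 + 8 = 12 and occupies 2 bytes.
Bytes at offsets 12..13: 75 E7.
Little-endian: lowest address holds the least-significant byte.
Reassemble most-significant byte first: E7 75 → 0xE775.
0xE775 = 59253.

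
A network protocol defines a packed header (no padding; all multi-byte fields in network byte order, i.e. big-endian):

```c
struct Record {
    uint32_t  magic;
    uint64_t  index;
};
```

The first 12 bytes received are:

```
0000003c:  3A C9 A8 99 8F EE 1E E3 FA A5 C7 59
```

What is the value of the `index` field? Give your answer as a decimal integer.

10371260956392408921

`index` follows `magic` (4 bytes), so it starts at byte offset 4 and occupies 8 bytes.
Bytes at offsets 4..11: 8F EE 1E E3 FA A5 C7 59.
In big-endian order the high byte comes first in memory.
The bytes are already most-significant first: 0x8FEE1EE3FAA5C759.
0x8FEE1EE3FAA5C759 = 10371260956392408921.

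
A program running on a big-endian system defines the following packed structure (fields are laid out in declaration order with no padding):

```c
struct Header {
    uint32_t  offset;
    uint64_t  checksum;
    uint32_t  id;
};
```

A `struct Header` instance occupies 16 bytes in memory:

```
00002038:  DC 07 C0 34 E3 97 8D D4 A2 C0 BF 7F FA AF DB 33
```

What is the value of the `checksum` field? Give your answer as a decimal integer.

16399732512496074623

`checksum` follows `offset` (4 bytes), so it starts at byte offset 4 and occupies 8 bytes.
Bytes at offsets 4..11: E3 97 8D D4 A2 C0 BF 7F.
Big-endian stores the most-significant byte at the lowest address.
The bytes are already most-significant first: 0xE3978DD4A2C0BF7F.
0xE3978DD4A2C0BF7F = 16399732512496074623.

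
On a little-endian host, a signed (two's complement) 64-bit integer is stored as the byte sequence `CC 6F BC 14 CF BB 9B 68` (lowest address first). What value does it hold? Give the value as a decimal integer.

7537824899415175116

In little-endian order the low byte comes first in memory.
Reassemble most-significant byte first: 68 9B BB CF 14 BC 6F CC → 0x689BBBCF14BC6FCC.
0x689BBBCF14BC6FCC = 7537824899415175116.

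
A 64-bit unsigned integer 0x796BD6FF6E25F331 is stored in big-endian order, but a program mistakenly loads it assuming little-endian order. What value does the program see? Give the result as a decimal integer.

3599261685868030841

Stored big-endian, the bytes at ascending addresses are 79 6B D6 FF 6E 25 F3 31.
Read back as little-endian, the first byte is least significant, giving 0x31F3256EFFD66B79.
0x31F3256EFFD66B79 = 3599261685868030841.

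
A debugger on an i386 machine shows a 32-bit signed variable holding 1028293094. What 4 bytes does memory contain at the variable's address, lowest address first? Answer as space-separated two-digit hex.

1028293094 in hexadecimal, padded to 32 bits, is 0x3D4A81E6.
Split into bytes (most-significant first): 3D 4A 81 E6.
Little-endian: lowest address holds the least-significant byte.
So at ascending addresses the bytes are E6 81 4A 3D.

E6 81 4A 3D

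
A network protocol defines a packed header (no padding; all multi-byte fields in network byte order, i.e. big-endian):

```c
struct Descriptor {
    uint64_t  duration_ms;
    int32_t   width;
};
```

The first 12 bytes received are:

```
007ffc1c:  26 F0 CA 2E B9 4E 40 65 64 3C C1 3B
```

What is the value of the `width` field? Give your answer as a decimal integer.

1681703227

`width` follows `duration_ms` (8 bytes), so it starts at byte offset 8 and occupies 4 bytes.
Bytes at offsets 8..11: 64 3C C1 3B.
Big-endian stores the most-significant byte at the lowest address.
The bytes are already most-significant first: 0x643CC13B.
0x643CC13B = 1681703227.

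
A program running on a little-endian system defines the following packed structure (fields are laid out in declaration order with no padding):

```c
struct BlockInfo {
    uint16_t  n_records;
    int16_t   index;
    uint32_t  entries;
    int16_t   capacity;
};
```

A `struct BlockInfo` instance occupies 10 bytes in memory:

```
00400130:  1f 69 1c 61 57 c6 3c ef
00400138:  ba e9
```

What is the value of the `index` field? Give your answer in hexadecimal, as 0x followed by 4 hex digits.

`index` follows `n_records` (2 bytes), so it starts at byte offset 2 and occupies 2 bytes.
Bytes at offsets 2..3: 1C 61.
Little-endian: lowest address holds the least-significant byte.
Reassemble most-significant byte first: 61 1C → 0x611C.

0x611C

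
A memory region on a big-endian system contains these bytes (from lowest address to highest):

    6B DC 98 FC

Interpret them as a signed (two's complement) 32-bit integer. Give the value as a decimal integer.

In big-endian order the high byte comes first in memory.
The bytes are already most-significant first: 0x6BDC98FC.
0x6BDC98FC = 1809619196.

1809619196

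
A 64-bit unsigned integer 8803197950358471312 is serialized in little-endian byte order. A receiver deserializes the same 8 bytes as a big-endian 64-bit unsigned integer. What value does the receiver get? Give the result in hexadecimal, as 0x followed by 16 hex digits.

0x904290FEE43D2B7A

8803197950358471312 in 64-bit hexadecimal is 0x7A2B3DE4FE904290.
Stored little-endian, the bytes at ascending addresses are 90 42 90 FE E4 3D 2B 7A.
Read back as big-endian, the last byte is least significant, giving 0x904290FEE43D2B7A.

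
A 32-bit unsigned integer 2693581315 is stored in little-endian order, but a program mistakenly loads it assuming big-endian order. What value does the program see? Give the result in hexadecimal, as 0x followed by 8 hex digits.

0x03CA8CA0

2693581315 in 32-bit hexadecimal is 0xA08CCA03.
Stored little-endian, the bytes at ascending addresses are 03 CA 8C A0.
Read back as big-endian, the last byte is least significant, giving 0x03CA8CA0.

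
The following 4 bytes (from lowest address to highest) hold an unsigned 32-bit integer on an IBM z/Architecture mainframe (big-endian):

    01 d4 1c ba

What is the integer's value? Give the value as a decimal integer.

Big-endian: lowest address holds the most-significant byte.
The bytes are already most-significant first: 0x01D41CBA.
0x01D41CBA = 30678202.

30678202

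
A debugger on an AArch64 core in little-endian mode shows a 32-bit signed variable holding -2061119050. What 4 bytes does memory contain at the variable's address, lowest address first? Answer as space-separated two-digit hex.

Two's complement of -2061119050 in 32 bits: 2061119050 = 0x7ADA2E4A; invert → 0x8525D1B5; add 1 → 0x8525D1B6.
Split into bytes (most-significant first): 85 25 D1 B6.
Little-endian: lowest address holds the least-significant byte.
So at ascending addresses the bytes are B6 D1 25 85.

B6 D1 25 85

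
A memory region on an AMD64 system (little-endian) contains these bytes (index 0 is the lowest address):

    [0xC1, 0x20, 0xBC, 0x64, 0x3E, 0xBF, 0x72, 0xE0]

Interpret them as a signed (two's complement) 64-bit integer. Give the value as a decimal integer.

-2273544587169750847

Little-endian stores the least-significant byte at the lowest address.
Reassemble most-significant byte first: E0 72 BF 3E 64 BC 20 C1 → 0xE072BF3E64BC20C1.
Top bit is set, so as a signed 64-bit value this is 0xE072BF3E64BC20C1 − 2^64 = -2273544587169750847.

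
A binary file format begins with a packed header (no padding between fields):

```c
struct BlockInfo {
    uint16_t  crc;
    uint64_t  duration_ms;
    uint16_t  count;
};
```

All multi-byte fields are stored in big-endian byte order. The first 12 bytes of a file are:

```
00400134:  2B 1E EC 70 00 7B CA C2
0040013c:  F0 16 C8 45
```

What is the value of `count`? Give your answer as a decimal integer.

51269

`count` follows `crc` (2 B), `duration_ms` (8 B), so it starts at offset 2 + 8 = 10 and occupies 2 bytes.
Bytes at offsets 10..11: C8 45.
Big-endian: lowest address holds the most-significant byte.
The bytes are already most-significant first: 0xC845.
0xC845 = 51269.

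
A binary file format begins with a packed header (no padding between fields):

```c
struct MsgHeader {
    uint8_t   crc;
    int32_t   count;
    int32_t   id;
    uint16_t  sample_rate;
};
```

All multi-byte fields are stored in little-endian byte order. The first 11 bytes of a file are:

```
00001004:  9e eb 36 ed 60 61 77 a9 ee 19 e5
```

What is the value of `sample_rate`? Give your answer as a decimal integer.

58649

`sample_rate` follows `crc` (1 B), `count` (4 B), `id` (4 B), so it starts at offset 1 + 4 + 4 = 9 and occupies 2 bytes.
Bytes at offsets 9..10: 19 E5.
In little-endian order the low byte comes first in memory.
Reassemble most-significant byte first: E5 19 → 0xE519.
0xE519 = 58649.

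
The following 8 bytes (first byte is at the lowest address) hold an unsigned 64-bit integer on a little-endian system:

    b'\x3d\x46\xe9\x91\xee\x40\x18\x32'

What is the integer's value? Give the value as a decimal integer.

Little-endian stores the least-significant byte at the lowest address.
Reassemble most-significant byte first: 32 18 40 EE 91 E9 46 3D → 0x321840EE91E9463D.
0x321840EE91E9463D = 3609706494731830845.

3609706494731830845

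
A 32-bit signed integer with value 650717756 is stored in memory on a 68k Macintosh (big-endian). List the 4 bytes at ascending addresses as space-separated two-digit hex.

26 C9 2A 3C

650717756 in hexadecimal, padded to 32 bits, is 0x26C92A3C.
Split into bytes (most-significant first): 26 C9 2A 3C.
Big-endian: lowest address holds the most-significant byte.
So the memory order matches the most-significant-first order: 26 C9 2A 3C.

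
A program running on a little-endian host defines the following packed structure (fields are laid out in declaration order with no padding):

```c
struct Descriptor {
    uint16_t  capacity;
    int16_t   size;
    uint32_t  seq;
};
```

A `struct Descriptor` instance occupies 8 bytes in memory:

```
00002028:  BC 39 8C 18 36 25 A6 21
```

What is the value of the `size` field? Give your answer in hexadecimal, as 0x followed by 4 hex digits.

0x188C

`size` follows `capacity` (2 bytes), so it starts at byte offset 2 and occupies 2 bytes.
Bytes at offsets 2..3: 8C 18.
Little-endian: lowest address holds the least-significant byte.
Reassemble most-significant byte first: 18 8C → 0x188C.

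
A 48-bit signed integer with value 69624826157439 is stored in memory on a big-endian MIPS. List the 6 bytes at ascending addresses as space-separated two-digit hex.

3F 52 CB 07 D9 7F

69624826157439 in hexadecimal, padded to 48 bits, is 0x3F52CB07D97F.
Split into bytes (most-significant first): 3F 52 CB 07 D9 7F.
Big-endian: lowest address holds the most-significant byte.
So the memory order matches the most-significant-first order: 3F 52 CB 07 D9 7F.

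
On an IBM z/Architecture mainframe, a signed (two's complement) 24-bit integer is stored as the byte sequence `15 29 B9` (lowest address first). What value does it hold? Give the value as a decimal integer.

Big-endian: lowest address holds the most-significant byte.
The bytes are already most-significant first: 0x1529B9.
0x1529B9 = 1386937.

1386937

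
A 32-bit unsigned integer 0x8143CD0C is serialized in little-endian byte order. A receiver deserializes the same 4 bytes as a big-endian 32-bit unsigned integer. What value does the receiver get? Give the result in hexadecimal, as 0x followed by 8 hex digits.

0x0CCD4381

Stored little-endian, the bytes at ascending addresses are 0C CD 43 81.
Read back as big-endian, the last byte is least significant, giving 0x0CCD4381.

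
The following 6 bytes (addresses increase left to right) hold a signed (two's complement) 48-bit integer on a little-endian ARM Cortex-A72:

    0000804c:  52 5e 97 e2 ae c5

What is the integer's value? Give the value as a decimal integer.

-64120060158382

Little-endian: lowest address holds the least-significant byte.
Reassemble most-significant byte first: C5 AE E2 97 5E 52 → 0xC5AEE2975E52.
Top bit is set, so as a signed 48-bit value this is 0xC5AEE2975E52 − 2^48 = -64120060158382.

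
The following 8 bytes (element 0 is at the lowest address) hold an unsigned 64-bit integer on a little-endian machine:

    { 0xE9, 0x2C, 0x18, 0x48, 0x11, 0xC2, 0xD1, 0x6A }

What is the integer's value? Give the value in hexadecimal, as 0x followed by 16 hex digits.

Little-endian: lowest address holds the least-significant byte.
Reassemble most-significant byte first: 6A D1 C2 11 48 18 2C E9 → 0x6AD1C21148182CE9.

0x6AD1C21148182CE9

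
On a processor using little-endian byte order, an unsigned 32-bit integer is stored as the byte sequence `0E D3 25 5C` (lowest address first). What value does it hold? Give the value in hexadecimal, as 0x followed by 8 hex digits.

Little-endian stores the least-significant byte at the lowest address.
Reassemble most-significant byte first: 5C 25 D3 0E → 0x5C25D30E.

0x5C25D30E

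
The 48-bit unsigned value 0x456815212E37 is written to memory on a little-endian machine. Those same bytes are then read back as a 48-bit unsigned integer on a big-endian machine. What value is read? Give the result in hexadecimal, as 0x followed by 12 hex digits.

0x372E21156845

Stored little-endian, the bytes at ascending addresses are 37 2E 21 15 68 45.
Read back as big-endian, the last byte is least significant, giving 0x372E21156845.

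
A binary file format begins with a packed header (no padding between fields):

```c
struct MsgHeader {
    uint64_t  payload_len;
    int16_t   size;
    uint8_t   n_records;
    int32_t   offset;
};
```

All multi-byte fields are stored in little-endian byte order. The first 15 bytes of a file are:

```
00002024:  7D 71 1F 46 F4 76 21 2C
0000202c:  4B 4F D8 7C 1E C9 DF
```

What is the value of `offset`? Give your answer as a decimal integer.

`offset` follows `payload_len` (8 B), `size` (2 B), `n_records` (1 B), so it starts at offset 8 + 2 + 1 = 11 and occupies 4 bytes.
Bytes at offsets 11..14: 7C 1E C9 DF.
Little-endian stores the least-significant byte at the lowest address.
Reassemble most-significant byte first: DF C9 1E 7C → 0xDFC91E7C.
Top bit is set, so as a signed 32-bit value this is 0xDFC91E7C − 2^32 = -540467588.

-540467588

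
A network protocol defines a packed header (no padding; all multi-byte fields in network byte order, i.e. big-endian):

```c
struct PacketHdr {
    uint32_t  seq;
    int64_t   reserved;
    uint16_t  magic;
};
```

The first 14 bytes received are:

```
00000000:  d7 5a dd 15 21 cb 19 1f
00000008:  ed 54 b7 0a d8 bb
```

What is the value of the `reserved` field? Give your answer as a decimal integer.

`reserved` follows `seq` (4 bytes), so it starts at byte offset 4 and occupies 8 bytes.
Bytes at offsets 4..11: 21 CB 19 1F ED 54 B7 0A.
In big-endian order the high byte comes first in memory.
The bytes are already most-significant first: 0x21CB191FED54B70A.
0x21CB191FED54B70A = 2435067648440317706.

2435067648440317706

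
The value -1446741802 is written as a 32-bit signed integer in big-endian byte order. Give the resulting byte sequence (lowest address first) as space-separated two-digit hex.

A9 C4 78 D6

Two's complement of -1446741802 in 32 bits: 1446741802 = 0x563B872A; invert → 0xA9C478D5; add 1 → 0xA9C478D6.
Split into bytes (most-significant first): A9 C4 78 D6.
Big-endian: lowest address holds the most-significant byte.
So the memory order matches the most-significant-first order: A9 C4 78 D6.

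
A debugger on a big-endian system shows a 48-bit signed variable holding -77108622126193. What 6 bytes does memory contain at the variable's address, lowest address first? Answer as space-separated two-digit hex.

B9 DE BF F8 13 8F

Two's complement of -77108622126193 in 48 bits: 77108622126193 = 0x46214007EC71; invert → 0xB9DEBFF8138E; add 1 → 0xB9DEBFF8138F.
Split into bytes (most-significant first): B9 DE BF F8 13 8F.
Big-endian stores the most-significant byte at the lowest address.
So the memory order matches the most-significant-first order: B9 DE BF F8 13 8F.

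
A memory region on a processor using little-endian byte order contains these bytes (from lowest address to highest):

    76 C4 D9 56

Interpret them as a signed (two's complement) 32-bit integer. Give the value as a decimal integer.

In little-endian order the low byte comes first in memory.
Reassemble most-significant byte first: 56 D9 C4 76 → 0x56D9C476.
0x56D9C476 = 1457112182.

1457112182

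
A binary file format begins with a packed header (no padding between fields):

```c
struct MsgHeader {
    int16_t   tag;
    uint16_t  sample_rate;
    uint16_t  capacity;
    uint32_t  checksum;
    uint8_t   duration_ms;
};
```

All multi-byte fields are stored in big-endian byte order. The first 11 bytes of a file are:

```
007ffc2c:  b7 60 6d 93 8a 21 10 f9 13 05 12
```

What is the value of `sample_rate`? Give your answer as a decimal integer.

28051

`sample_rate` follows `tag` (2 bytes), so it starts at byte offset 2 and occupies 2 bytes.
Bytes at offsets 2..3: 6D 93.
In big-endian order the high byte comes first in memory.
The bytes are already most-significant first: 0x6D93.
0x6D93 = 28051.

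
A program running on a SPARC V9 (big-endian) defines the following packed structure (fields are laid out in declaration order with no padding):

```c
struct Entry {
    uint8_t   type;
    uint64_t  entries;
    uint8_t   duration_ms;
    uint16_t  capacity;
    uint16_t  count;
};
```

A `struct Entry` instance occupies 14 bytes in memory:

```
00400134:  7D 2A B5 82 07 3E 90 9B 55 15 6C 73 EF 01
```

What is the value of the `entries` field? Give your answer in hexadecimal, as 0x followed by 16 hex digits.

0x2AB582073E909B55

`entries` follows `type` (1 byte), so it starts at byte offset 1 and occupies 8 bytes.
Bytes at offsets 1..8: 2A B5 82 07 3E 90 9B 55.
Big-endian stores the most-significant byte at the lowest address.
The bytes are already most-significant first: 0x2AB582073E909B55.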